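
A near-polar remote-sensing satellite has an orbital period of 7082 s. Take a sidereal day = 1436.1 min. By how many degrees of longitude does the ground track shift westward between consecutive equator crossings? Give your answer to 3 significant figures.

During one orbit Earth rotates (7082.0 / 86166) × 360° = 29.59°.

29.6°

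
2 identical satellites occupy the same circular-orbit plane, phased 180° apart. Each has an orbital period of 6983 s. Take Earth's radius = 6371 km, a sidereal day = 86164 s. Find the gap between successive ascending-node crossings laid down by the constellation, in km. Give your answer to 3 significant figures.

Single-satellite node shift = (6983.0/86164) × 360° = 29.18°.
With 2 satellites evenly phased, successive equator crossings are 29.18/2 = 14.588° apart.
That is 14.588 × 111.2 = 1622 km at the equator.

1620 km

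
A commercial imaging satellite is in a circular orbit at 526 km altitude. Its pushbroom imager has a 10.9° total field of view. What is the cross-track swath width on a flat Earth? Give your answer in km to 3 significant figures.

Half-angle = 10.9°/2 = 5.45°.
Swath width ≈ 2h·tan(θ/2) = 2 × 526 × tan(5.45°) = 100.4 km.

100 km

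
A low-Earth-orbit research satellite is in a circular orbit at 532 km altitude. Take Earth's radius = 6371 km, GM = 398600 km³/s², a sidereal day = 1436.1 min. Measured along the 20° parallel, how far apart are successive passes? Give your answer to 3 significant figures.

2490 km

Semi-major axis a = 6371 + 532 = 6903 km. Period T = 2π√(a³/μ) = 2π√(6903³/398600) = 5707.8 s = 95.13 min.
Node shift per orbit = (5707.8/86166) × 360° = 23.85°.
Equatorial spacing = 23.85 × 111.2 km/° = 2652 km.
At 20° latitude, spacing = 2652 × cos(20°) = 2492 km.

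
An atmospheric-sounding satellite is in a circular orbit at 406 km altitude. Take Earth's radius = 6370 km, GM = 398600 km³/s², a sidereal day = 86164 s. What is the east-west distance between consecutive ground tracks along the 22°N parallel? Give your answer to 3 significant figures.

Semi-major axis a = 6370 + 406 = 6776 km. Period T = 2π√(a³/μ) = 2π√(6776³/398600) = 5551.0 s = 92.52 min.
Node shift per orbit = (5551.0/86164) × 360° = 23.19°.
Equatorial spacing = 23.19 × 111.2 km/° = 2578 km.
At 22° latitude, spacing = 2578 × cos(22°) = 2391 km.

2390 km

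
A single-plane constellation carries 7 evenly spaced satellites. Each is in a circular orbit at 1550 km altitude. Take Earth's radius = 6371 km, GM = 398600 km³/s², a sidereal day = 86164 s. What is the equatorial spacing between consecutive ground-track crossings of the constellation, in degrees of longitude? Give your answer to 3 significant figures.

4.19°

Semi-major axis a = 6371 + 1550 = 7921 km. Period T = 2π√(a³/μ) = 2π√(7921³/398600) = 7015.9 s = 116.93 min.
Single-satellite node shift = (7015.9/86164) × 360° = 29.31°.
With 7 satellites evenly phased, successive equator crossings are 29.31/7 = 4.188° apart.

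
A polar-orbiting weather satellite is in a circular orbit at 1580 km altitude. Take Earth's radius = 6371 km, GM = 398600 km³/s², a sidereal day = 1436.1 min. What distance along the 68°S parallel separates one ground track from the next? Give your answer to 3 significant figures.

Semi-major axis a = 6371 + 1580 = 7951 km. Period T = 2π√(a³/μ) = 2π√(7951³/398600) = 7055.8 s = 117.60 min.
Node shift per orbit = (7055.8/86166) × 360° = 29.48°.
Equatorial spacing = 29.48 × 111.2 km/° = 3278 km.
At 68° latitude, spacing = 3278 × cos(68°) = 1228 km.

1230 km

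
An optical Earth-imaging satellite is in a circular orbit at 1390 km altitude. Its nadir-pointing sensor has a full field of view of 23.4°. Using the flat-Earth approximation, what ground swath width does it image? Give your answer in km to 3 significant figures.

Half-angle = 23.4°/2 = 11.7°.
Swath width ≈ 2h·tan(θ/2) = 2 × 1390 × tan(11.7°) = 575.7 km.

576 km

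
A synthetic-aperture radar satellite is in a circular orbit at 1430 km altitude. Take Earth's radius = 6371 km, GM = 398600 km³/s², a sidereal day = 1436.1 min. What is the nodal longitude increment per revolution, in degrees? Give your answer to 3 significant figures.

Semi-major axis a = 6371 + 1430 = 7801 km. Period T = 2π√(a³/μ) = 2π√(7801³/398600) = 6857.0 s = 114.28 min.
During one orbit Earth rotates (6857.0 / 86166) × 360° = 28.65°.

28.6°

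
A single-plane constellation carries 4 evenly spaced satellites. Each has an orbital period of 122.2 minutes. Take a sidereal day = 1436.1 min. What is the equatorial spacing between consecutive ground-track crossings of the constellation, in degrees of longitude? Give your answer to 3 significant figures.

7.66°

T = 122.2 min = 7332.0 s.
Single-satellite node shift = (7332.0/86166) × 360° = 30.63°.
With 4 satellites evenly phased, successive equator crossings are 30.63/4 = 7.658° apart.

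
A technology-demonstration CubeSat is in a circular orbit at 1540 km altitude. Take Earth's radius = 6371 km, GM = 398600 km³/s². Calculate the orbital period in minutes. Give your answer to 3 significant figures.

Semi-major axis a = 6371 + 1540 = 7911 km. Period T = 2π√(a³/μ) = 2π√(7911³/398600) = 7002.6 s = 116.71 min.

117 min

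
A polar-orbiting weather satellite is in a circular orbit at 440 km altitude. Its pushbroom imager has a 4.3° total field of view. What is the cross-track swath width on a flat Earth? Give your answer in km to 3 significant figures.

Half-angle = 4.3°/2 = 2.15°.
Swath width ≈ 2h·tan(θ/2) = 2 × 440 × tan(2.15°) = 33.0 km.

33.0 km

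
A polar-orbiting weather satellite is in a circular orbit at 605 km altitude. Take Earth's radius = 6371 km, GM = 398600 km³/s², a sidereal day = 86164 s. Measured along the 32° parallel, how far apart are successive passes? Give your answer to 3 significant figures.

2280 km

Semi-major axis a = 6371 + 605 = 6976 km. Period T = 2π√(a³/μ) = 2π√(6976³/398600) = 5798.6 s = 96.64 min.
Node shift per orbit = (5798.6/86164) × 360° = 24.23°.
Equatorial spacing = 24.23 × 111.2 km/° = 2694 km.
At 32° latitude, spacing = 2694 × cos(32°) = 2285 km.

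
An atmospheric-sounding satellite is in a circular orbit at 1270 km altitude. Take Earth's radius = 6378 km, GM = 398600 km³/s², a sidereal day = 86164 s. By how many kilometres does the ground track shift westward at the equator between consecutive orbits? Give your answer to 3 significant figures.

Semi-major axis a = 6378 + 1270 = 7648 km. Period T = 2π√(a³/μ) = 2π√(7648³/398600) = 6656.3 s = 110.94 min.
During one orbit Earth rotates (6656.3 / 86164) × 360° = 27.81°.
At the equator that is 27.81° × (2π·6378/360) km/° = 27.81 × 111.3 = 3096 km.

3100 km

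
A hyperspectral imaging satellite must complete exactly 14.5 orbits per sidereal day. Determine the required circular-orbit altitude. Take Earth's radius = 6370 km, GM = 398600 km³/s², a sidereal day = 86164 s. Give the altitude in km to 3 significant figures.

Required period T = 86164 / 14.5 = 5942.3 s.
From T = 2π√(a³/μ): a = (μ T²/4π²)^(1/3) = (398600 × 5942.3² / 4π²)^(1/3) = 7091 km.
Altitude h = a − R = 7091 − 6370 = 721 km.

721 km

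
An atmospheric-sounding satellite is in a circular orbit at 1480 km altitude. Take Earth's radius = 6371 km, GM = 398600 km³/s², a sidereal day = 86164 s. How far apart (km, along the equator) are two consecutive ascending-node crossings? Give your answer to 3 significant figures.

3220 km

Semi-major axis a = 6371 + 1480 = 7851 km. Period T = 2π√(a³/μ) = 2π√(7851³/398600) = 6923.1 s = 115.38 min.
During one orbit Earth rotates (6923.1 / 86164) × 360° = 28.93°.
At the equator that is 28.93° × (2π·6371/360) km/° = 28.93 × 111.2 = 3216 km.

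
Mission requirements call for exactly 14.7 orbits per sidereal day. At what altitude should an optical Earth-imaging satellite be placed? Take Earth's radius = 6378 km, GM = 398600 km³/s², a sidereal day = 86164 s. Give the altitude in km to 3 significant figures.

648 km

Required period T = 86164 / 14.7 = 5861.5 s.
From T = 2π√(a³/μ): a = (μ T²/4π²)^(1/3) = (398600 × 5861.5² / 4π²)^(1/3) = 7026 km.
Altitude h = a − R = 7026 − 6378 = 648 km.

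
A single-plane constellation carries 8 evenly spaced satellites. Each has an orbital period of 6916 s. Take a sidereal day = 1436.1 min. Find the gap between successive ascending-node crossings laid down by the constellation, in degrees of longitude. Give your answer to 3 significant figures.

Single-satellite node shift = (6916.0/86166) × 360° = 28.89°.
With 8 satellites evenly phased, successive equator crossings are 28.89/8 = 3.612° apart.

3.61°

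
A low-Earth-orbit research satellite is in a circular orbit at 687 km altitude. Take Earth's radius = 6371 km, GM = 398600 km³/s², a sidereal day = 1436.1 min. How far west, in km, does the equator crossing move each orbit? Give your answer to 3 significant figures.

Semi-major axis a = 6371 + 687 = 7058 km. Period T = 2π√(a³/μ) = 2π√(7058³/398600) = 5901.1 s = 98.35 min.
During one orbit Earth rotates (5901.1 / 86166) × 360° = 24.65°.
At the equator that is 24.65° × (2π·6371/360) km/° = 24.65 × 111.2 = 2741 km.

2740 km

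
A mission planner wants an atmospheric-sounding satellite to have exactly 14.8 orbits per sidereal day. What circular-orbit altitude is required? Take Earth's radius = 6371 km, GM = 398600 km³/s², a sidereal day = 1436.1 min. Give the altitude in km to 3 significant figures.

624 km

Required period T = 86166 / 14.8 = 5822.0 s.
From T = 2π√(a³/μ): a = (μ T²/4π²)^(1/3) = (398600 × 5822.0² / 4π²)^(1/3) = 6995 km.
Altitude h = a − R = 6995 − 6371 = 624 km.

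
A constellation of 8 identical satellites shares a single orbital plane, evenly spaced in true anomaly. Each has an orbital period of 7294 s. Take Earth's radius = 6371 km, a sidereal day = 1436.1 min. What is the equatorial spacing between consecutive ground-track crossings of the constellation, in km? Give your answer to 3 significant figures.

424 km

Single-satellite node shift = (7294.0/86166) × 360° = 30.47°.
With 8 satellites evenly phased, successive equator crossings are 30.47/8 = 3.809° apart.
That is 3.809 × 111.2 = 424 km at the equator.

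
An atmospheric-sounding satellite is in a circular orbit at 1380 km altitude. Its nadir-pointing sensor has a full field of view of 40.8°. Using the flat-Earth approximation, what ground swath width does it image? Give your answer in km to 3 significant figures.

1030 km

Half-angle = 40.8°/2 = 20.4°.
Swath width ≈ 2h·tan(θ/2) = 2 × 1380 × tan(20.4°) = 1026.4 km.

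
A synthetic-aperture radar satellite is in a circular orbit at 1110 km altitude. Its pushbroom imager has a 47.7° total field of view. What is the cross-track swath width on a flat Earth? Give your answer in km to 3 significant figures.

Half-angle = 47.7°/2 = 23.85°.
Swath width ≈ 2h·tan(θ/2) = 2 × 1110 × tan(23.85°) = 981.5 km.

981 km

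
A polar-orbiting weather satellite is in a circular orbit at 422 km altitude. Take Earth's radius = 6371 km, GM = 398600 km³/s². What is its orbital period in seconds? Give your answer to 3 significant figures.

Semi-major axis a = 6371 + 422 = 6793 km. Period T = 2π√(a³/μ) = 2π√(6793³/398600) = 5571.9 s = 92.87 min.

5570 seconds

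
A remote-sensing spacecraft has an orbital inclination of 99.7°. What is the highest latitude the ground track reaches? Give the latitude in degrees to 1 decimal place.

80.3°

Retrograde orbit: the ground track reaches ±(180° − i) = ±(180 − 99.7) = ±80.3°.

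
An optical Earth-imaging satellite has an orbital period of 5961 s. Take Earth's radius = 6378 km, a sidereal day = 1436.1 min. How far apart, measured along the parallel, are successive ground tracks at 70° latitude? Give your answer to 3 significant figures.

948 km

Node shift per orbit = (5961.0/86166) × 360° = 24.90°.
Equatorial spacing = 24.90 × 111.3 km/° = 2772 km.
At 70° latitude, spacing = 2772 × cos(70°) = 948 km.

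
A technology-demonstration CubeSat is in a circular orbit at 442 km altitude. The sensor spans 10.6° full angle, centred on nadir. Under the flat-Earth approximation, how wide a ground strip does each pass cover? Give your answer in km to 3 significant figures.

Half-angle = 10.6°/2 = 5.3°.
Swath width ≈ 2h·tan(θ/2) = 2 × 442 × tan(5.3°) = 82.0 km.

82.0 km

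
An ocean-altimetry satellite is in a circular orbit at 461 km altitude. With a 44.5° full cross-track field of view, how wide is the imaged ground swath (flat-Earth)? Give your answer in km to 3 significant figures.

377 km

Half-angle = 44.5°/2 = 22.25°.
Swath width ≈ 2h·tan(θ/2) = 2 × 461 × tan(22.25°) = 377.2 km.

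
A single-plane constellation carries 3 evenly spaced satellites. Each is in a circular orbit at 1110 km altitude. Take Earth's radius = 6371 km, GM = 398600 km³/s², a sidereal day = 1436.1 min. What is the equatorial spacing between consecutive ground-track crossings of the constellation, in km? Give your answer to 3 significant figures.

997 km

Semi-major axis a = 6371 + 1110 = 7481 km. Period T = 2π√(a³/μ) = 2π√(7481³/398600) = 6439.5 s = 107.32 min.
Single-satellite node shift = (6439.5/86166) × 360° = 26.90°.
With 3 satellites evenly phased, successive equator crossings are 26.90/3 = 8.968° apart.
That is 8.968 × 111.2 = 997 km at the equator.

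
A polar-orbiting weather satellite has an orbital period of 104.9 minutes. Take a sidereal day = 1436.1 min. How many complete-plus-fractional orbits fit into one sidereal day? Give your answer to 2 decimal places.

T = 104.9 min = 6294.0 s.
Orbits per sidereal day = 86166 / 6294.0 = 13.690.

13.69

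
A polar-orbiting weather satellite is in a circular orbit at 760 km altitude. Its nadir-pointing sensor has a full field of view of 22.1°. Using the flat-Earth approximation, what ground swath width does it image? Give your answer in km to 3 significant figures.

297 km

Half-angle = 22.1°/2 = 11.05°.
Swath width ≈ 2h·tan(θ/2) = 2 × 760 × tan(11.05°) = 296.8 km.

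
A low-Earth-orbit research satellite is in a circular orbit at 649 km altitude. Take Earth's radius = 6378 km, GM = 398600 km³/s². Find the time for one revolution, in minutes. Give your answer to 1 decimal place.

97.7 min

Semi-major axis a = 6378 + 649 = 7027 km. Period T = 2π√(a³/μ) = 2π√(7027³/398600) = 5862.3 s = 97.70 min.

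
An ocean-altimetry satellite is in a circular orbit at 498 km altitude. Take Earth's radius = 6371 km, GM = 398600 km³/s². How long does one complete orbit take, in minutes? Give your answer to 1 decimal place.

Semi-major axis a = 6371 + 498 = 6869 km. Period T = 2π√(a³/μ) = 2π√(6869³/398600) = 5665.7 s = 94.43 min.

94.4 min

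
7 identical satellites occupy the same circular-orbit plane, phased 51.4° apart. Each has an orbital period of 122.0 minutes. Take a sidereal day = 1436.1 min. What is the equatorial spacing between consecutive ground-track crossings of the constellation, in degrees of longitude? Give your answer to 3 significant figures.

T = 122.0 min = 7320.0 s.
Single-satellite node shift = (7320.0/86166) × 360° = 30.58°.
With 7 satellites evenly phased, successive equator crossings are 30.58/7 = 4.369° apart.

4.37°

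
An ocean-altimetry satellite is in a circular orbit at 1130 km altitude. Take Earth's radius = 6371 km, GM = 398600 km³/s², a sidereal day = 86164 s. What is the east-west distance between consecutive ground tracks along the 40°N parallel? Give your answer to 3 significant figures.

Semi-major axis a = 6371 + 1130 = 7501 km. Period T = 2π√(a³/μ) = 2π√(7501³/398600) = 6465.3 s = 107.76 min.
Node shift per orbit = (6465.3/86164) × 360° = 27.01°.
Equatorial spacing = 27.01 × 111.2 km/° = 3004 km.
At 40° latitude, spacing = 3004 × cos(40°) = 2301 km.

2300 km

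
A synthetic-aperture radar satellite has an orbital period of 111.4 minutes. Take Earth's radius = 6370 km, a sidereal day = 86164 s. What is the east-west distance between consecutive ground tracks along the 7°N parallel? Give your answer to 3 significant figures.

T = 111.4 min = 6684.0 s.
Node shift per orbit = (6684.0/86164) × 360° = 27.93°.
Equatorial spacing = 27.93 × 111.2 km/° = 3105 km.
At 7° latitude, spacing = 3105 × cos(7°) = 3082 km.

3080 km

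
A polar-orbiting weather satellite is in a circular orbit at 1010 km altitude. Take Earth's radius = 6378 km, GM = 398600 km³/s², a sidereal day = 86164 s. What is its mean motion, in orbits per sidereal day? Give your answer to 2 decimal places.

13.63

Semi-major axis a = 6378 + 1010 = 7388 km. Period T = 2π√(a³/μ) = 2π√(7388³/398600) = 6319.8 s = 105.33 min.
Orbits per sidereal day = 86164 / 6319.8 = 13.634.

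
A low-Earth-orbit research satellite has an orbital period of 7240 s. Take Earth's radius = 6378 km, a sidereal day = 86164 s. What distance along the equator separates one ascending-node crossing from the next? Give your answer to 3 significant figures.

During one orbit Earth rotates (7240.0 / 86164) × 360° = 30.25°.
At the equator that is 30.25° × (2π·6378/360) km/° = 30.25 × 111.3 = 3367 km.

3370 km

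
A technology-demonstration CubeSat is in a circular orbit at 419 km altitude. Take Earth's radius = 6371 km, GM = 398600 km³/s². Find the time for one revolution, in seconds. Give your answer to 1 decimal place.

5568.2 seconds

Semi-major axis a = 6371 + 419 = 6790 km. Period T = 2π√(a³/μ) = 2π√(6790³/398600) = 5568.2 s = 92.80 min.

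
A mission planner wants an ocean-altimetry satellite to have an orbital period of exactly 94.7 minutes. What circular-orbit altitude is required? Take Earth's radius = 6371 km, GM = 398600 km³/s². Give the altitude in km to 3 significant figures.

T = 94.7 min = 5682.0 s.
From T = 2π√(a³/μ): a = (μ T²/4π²)^(1/3) = (398600 × 5682.0² / 4π²)^(1/3) = 6882 km.
Altitude h = a − R = 6882 − 6371 = 511 km.

511 km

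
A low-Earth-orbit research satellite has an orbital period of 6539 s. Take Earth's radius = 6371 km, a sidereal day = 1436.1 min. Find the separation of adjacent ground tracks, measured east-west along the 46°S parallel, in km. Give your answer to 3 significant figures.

Node shift per orbit = (6539.0/86166) × 360° = 27.32°.
Equatorial spacing = 27.32 × 111.2 km/° = 3038 km.
At 46° latitude, spacing = 3038 × cos(46°) = 2110 km.

2110 km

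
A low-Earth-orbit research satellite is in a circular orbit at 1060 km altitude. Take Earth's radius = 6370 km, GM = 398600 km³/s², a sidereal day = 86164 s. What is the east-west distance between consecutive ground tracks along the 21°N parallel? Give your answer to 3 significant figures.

Semi-major axis a = 6370 + 1060 = 7430 km. Period T = 2π√(a³/μ) = 2π√(7430³/398600) = 6373.7 s = 106.23 min.
Node shift per orbit = (6373.7/86164) × 360° = 26.63°.
Equatorial spacing = 26.63 × 111.2 km/° = 2961 km.
At 21° latitude, spacing = 2961 × cos(21°) = 2764 km.

2760 km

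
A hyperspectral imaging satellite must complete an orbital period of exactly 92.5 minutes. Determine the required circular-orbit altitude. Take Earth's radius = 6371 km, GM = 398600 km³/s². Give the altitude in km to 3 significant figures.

T = 92.5 min = 5550.0 s.
From T = 2π√(a³/μ): a = (μ T²/4π²)^(1/3) = (398600 × 5550.0² / 4π²)^(1/3) = 6775 km.
Altitude h = a − R = 6775 − 6371 = 404 km.

404 km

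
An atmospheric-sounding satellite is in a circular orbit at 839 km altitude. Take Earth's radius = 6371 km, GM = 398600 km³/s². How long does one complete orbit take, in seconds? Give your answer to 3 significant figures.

6090 seconds

Semi-major axis a = 6371 + 839 = 7210 km. Period T = 2π√(a³/μ) = 2π√(7210³/398600) = 6092.8 s = 101.55 min.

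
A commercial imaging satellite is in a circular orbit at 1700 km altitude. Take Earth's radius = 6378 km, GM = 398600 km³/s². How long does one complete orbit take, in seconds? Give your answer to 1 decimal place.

Semi-major axis a = 6378 + 1700 = 8078 km. Period T = 2π√(a³/μ) = 2π√(8078³/398600) = 7225.5 s = 120.42 min.

7225.5 seconds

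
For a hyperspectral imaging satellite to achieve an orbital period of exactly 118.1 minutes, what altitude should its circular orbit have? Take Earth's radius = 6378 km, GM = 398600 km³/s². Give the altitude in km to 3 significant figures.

1600 km

T = 118.1 min = 7086.0 s.
From T = 2π√(a³/μ): a = (μ T²/4π²)^(1/3) = (398600 × 7086.0² / 4π²)^(1/3) = 7974 km.
Altitude h = a − R = 7974 − 6378 = 1596 km.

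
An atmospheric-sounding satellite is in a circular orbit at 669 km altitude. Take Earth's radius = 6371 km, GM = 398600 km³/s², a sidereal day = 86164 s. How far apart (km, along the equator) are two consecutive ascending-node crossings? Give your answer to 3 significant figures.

Semi-major axis a = 6371 + 669 = 7040 km. Period T = 2π√(a³/μ) = 2π√(7040³/398600) = 5878.5 s = 97.98 min.
During one orbit Earth rotates (5878.5 / 86164) × 360° = 24.56°.
At the equator that is 24.56° × (2π·6371/360) km/° = 24.56 × 111.2 = 2731 km.

2730 km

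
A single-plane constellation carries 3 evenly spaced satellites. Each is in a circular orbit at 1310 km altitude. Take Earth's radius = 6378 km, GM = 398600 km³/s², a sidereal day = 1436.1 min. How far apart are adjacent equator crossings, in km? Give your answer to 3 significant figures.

1040 km

Semi-major axis a = 6378 + 1310 = 7688 km. Period T = 2π√(a³/μ) = 2π√(7688³/398600) = 6708.6 s = 111.81 min.
Single-satellite node shift = (6708.6/86166) × 360° = 28.03°.
With 3 satellites evenly phased, successive equator crossings are 28.03/3 = 9.343° apart.
That is 9.343 × 111.3 = 1040 km at the equator.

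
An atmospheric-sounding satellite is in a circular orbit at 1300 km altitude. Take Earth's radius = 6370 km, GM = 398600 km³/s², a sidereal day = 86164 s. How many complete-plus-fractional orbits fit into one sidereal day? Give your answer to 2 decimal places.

Semi-major axis a = 6370 + 1300 = 7670 km. Period T = 2π√(a³/μ) = 2π√(7670³/398600) = 6685.0 s = 111.42 min.
Orbits per sidereal day = 86164 / 6685.0 = 12.889.

12.89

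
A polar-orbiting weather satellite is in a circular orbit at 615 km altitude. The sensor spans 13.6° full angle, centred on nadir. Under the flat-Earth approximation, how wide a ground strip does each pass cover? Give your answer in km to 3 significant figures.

Half-angle = 13.6°/2 = 6.8°.
Swath width ≈ 2h·tan(θ/2) = 2 × 615 × tan(6.8°) = 146.7 km.

147 km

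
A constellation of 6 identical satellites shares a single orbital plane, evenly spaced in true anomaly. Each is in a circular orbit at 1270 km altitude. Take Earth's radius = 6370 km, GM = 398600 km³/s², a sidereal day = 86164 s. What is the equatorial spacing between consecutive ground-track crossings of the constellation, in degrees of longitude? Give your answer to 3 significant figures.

Semi-major axis a = 6370 + 1270 = 7640 km. Period T = 2π√(a³/μ) = 2π√(7640³/398600) = 6645.9 s = 110.76 min.
Single-satellite node shift = (6645.9/86164) × 360° = 27.77°.
With 6 satellites evenly phased, successive equator crossings are 27.77/6 = 4.628° apart.

4.63°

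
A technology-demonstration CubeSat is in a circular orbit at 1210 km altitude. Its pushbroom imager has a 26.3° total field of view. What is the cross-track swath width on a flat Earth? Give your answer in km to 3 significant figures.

565 km

Half-angle = 26.3°/2 = 13.15°.
Swath width ≈ 2h·tan(θ/2) = 2 × 1210 × tan(13.15°) = 565.4 km.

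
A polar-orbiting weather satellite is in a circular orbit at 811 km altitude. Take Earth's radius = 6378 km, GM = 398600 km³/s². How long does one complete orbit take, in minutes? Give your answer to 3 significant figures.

101 min

Semi-major axis a = 6378 + 811 = 7189 km. Period T = 2π√(a³/μ) = 2π√(7189³/398600) = 6066.2 s = 101.10 min.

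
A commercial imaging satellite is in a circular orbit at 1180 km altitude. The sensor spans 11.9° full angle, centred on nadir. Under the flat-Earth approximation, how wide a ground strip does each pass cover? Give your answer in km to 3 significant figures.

246 km

Half-angle = 11.9°/2 = 5.95°.
Swath width ≈ 2h·tan(θ/2) = 2 × 1180 × tan(5.95°) = 246.0 km.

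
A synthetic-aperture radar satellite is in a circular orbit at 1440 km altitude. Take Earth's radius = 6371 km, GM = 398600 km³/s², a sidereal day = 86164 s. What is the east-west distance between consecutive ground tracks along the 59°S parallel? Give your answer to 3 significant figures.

1640 km

Semi-major axis a = 6371 + 1440 = 7811 km. Period T = 2π√(a³/μ) = 2π√(7811³/398600) = 6870.2 s = 114.50 min.
Node shift per orbit = (6870.2/86164) × 360° = 28.70°.
Equatorial spacing = 28.70 × 111.2 km/° = 3192 km.
At 59° latitude, spacing = 3192 × cos(59°) = 1644 km.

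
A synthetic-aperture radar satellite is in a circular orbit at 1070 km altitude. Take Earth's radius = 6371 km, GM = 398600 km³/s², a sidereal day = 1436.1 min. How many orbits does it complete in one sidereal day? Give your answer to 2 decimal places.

13.49

Semi-major axis a = 6371 + 1070 = 7441 km. Period T = 2π√(a³/μ) = 2π√(7441³/398600) = 6387.9 s = 106.47 min.
Orbits per sidereal day = 86166 / 6387.9 = 13.489.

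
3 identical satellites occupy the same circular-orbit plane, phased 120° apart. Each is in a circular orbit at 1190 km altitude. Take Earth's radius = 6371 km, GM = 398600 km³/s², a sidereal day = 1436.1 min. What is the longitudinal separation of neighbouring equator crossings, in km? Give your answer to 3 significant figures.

1010 km

Semi-major axis a = 6371 + 1190 = 7561 km. Period T = 2π√(a³/μ) = 2π√(7561³/398600) = 6543.0 s = 109.05 min.
Single-satellite node shift = (6543.0/86166) × 360° = 27.34°.
With 3 satellites evenly phased, successive equator crossings are 27.34/3 = 9.112° apart.
That is 9.112 × 111.2 = 1013 km at the equator.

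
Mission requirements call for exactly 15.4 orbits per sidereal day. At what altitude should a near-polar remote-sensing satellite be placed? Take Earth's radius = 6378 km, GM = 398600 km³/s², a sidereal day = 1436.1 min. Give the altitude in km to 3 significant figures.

Required period T = 86166 / 15.4 = 5595.2 s.
From T = 2π√(a³/μ): a = (μ T²/4π²)^(1/3) = (398600 × 5595.2² / 4π²)^(1/3) = 6812 km.
Altitude h = a − R = 6812 − 6378 = 434 km.

434 km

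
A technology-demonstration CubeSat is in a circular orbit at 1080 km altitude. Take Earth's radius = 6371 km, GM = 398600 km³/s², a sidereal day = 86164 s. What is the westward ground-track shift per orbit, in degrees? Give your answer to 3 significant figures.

26.7°

Semi-major axis a = 6371 + 1080 = 7451 km. Period T = 2π√(a³/μ) = 2π√(7451³/398600) = 6400.8 s = 106.68 min.
During one orbit Earth rotates (6400.8 / 86164) × 360° = 26.74°.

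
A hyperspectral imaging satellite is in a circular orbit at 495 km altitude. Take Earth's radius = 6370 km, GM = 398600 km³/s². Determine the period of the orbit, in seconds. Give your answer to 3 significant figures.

Semi-major axis a = 6370 + 495 = 6865 km. Period T = 2π√(a³/μ) = 2π√(6865³/398600) = 5660.7 s = 94.35 min.

5660 seconds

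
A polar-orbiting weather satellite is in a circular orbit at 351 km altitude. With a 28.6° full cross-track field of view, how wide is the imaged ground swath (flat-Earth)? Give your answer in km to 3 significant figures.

Half-angle = 28.6°/2 = 14.3°.
Swath width ≈ 2h·tan(θ/2) = 2 × 351 × tan(14.3°) = 178.9 km.

179 km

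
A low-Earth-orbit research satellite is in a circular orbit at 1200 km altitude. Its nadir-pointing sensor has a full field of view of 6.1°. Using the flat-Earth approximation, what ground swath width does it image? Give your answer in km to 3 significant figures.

Half-angle = 6.1°/2 = 3.05°.
Swath width ≈ 2h·tan(θ/2) = 2 × 1200 × tan(3.05°) = 127.9 km.

128 km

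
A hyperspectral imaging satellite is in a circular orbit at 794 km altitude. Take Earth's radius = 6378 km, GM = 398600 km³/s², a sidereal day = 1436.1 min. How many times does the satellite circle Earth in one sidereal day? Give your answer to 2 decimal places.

14.25

Semi-major axis a = 6378 + 794 = 7172 km. Period T = 2π√(a³/μ) = 2π√(7172³/398600) = 6044.7 s = 100.74 min.
Orbits per sidereal day = 86166 / 6044.7 = 14.255.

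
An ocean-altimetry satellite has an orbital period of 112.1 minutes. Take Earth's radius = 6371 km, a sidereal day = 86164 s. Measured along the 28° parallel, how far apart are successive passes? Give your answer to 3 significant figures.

2760 km

T = 112.1 min = 6726.0 s.
Node shift per orbit = (6726.0/86164) × 360° = 28.10°.
Equatorial spacing = 28.10 × 111.2 km/° = 3125 km.
At 28° latitude, spacing = 3125 × cos(28°) = 2759 km.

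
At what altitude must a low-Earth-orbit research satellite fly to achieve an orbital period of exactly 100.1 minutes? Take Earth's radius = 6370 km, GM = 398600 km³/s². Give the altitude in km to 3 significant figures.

T = 100.1 min = 6006.0 s.
From T = 2π√(a³/μ): a = (μ T²/4π²)^(1/3) = (398600 × 6006.0² / 4π²)^(1/3) = 7141 km.
Altitude h = a − R = 7141 − 6370 = 771 km.

771 km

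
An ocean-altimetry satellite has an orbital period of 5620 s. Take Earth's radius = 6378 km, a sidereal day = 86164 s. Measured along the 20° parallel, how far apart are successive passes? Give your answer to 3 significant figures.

2460 km

Node shift per orbit = (5620.0/86164) × 360° = 23.48°.
Equatorial spacing = 23.48 × 111.3 km/° = 2614 km.
At 20° latitude, spacing = 2614 × cos(20°) = 2456 km.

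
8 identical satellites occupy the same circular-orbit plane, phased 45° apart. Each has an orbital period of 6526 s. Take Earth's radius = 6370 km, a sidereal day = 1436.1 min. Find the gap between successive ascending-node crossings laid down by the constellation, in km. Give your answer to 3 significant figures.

379 km

Single-satellite node shift = (6526.0/86166) × 360° = 27.27°.
With 8 satellites evenly phased, successive equator crossings are 27.27/8 = 3.408° apart.
That is 3.408 × 111.2 = 379 km at the equator.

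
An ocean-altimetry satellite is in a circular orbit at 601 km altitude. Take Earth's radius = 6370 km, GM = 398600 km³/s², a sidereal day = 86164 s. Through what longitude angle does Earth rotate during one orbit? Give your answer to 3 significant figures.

Semi-major axis a = 6370 + 601 = 6971 km. Period T = 2π√(a³/μ) = 2π√(6971³/398600) = 5792.3 s = 96.54 min.
During one orbit Earth rotates (5792.3 / 86164) × 360° = 24.20°.

24.2°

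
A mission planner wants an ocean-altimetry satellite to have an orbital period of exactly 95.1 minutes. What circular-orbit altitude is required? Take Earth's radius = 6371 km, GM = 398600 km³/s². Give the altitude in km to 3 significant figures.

531 km

T = 95.1 min = 5706.0 s.
From T = 2π√(a³/μ): a = (μ T²/4π²)^(1/3) = (398600 × 5706.0² / 4π²)^(1/3) = 6902 km.
Altitude h = a − R = 6902 − 6371 = 531 km.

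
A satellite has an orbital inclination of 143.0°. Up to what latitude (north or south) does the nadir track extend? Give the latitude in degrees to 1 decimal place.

Retrograde orbit: the ground track reaches ±(180° − i) = ±(180 − 143.0) = ±37.0°.

37.0°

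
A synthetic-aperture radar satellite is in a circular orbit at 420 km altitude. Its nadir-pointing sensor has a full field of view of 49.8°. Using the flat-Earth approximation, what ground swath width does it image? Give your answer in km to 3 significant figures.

390 km

Half-angle = 49.8°/2 = 24.9°.
Swath width ≈ 2h·tan(θ/2) = 2 × 420 × tan(24.9°) = 389.9 km.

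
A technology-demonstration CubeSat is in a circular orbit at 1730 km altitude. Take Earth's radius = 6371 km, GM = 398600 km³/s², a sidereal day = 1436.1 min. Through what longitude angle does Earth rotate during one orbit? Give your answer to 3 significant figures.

30.3°

Semi-major axis a = 6371 + 1730 = 8101 km. Period T = 2π√(a³/μ) = 2π√(8101³/398600) = 7256.4 s = 120.94 min.
During one orbit Earth rotates (7256.4 / 86166) × 360° = 30.32°.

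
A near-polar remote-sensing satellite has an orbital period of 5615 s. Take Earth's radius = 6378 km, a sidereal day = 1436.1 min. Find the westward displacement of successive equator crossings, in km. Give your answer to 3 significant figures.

2610 km

During one orbit Earth rotates (5615.0 / 86166) × 360° = 23.46°.
At the equator that is 23.46° × (2π·6378/360) km/° = 23.46 × 111.3 = 2611 km.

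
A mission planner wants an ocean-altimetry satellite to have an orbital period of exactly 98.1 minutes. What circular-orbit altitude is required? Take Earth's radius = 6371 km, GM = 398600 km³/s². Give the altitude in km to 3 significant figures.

675 km

T = 98.1 min = 5886.0 s.
From T = 2π√(a³/μ): a = (μ T²/4π²)^(1/3) = (398600 × 5886.0² / 4π²)^(1/3) = 7046 km.
Altitude h = a − R = 7046 − 6371 = 675 km.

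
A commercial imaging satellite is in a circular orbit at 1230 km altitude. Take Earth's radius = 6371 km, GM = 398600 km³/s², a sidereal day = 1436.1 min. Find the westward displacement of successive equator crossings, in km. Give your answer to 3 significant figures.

3060 km

Semi-major axis a = 6371 + 1230 = 7601 km. Period T = 2π√(a³/μ) = 2π√(7601³/398600) = 6595.0 s = 109.92 min.
During one orbit Earth rotates (6595.0 / 86166) × 360° = 27.55°.
At the equator that is 27.55° × (2π·6371/360) km/° = 27.55 × 111.2 = 3064 km.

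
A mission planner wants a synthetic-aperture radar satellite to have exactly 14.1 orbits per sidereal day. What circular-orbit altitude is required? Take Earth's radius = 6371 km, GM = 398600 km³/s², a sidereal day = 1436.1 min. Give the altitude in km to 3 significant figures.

Required period T = 86166 / 14.1 = 6111.1 s.
From T = 2π√(a³/μ): a = (μ T²/4π²)^(1/3) = (398600 × 6111.1² / 4π²)^(1/3) = 7224 km.
Altitude h = a − R = 7224 − 6371 = 853 km.

853 km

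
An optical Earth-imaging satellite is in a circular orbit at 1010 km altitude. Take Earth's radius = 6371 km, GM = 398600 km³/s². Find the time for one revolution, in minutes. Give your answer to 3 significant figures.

Semi-major axis a = 6371 + 1010 = 7381 km. Period T = 2π√(a³/μ) = 2π√(7381³/398600) = 6310.8 s = 105.18 min.

105 min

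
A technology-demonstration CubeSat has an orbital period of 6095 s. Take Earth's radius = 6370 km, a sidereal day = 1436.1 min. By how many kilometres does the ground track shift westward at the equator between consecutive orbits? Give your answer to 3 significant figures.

2830 km

During one orbit Earth rotates (6095.0 / 86166) × 360° = 25.46°.
At the equator that is 25.46° × (2π·6370/360) km/° = 25.46 × 111.2 = 2831 km.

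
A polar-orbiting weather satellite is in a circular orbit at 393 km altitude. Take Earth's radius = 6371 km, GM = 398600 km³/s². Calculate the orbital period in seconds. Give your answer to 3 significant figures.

5540 seconds

Semi-major axis a = 6371 + 393 = 6764 km. Period T = 2π√(a³/μ) = 2π√(6764³/398600) = 5536.3 s = 92.27 min.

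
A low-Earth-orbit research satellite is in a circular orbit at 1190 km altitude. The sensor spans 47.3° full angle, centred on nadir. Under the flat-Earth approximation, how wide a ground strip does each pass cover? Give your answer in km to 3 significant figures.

Half-angle = 47.3°/2 = 23.65°.
Swath width ≈ 2h·tan(θ/2) = 2 × 1190 × tan(23.65°) = 1042.3 km.

1040 km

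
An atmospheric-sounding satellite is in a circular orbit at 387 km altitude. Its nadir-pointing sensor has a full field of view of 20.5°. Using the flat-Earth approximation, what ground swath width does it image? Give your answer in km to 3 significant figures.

140 km

Half-angle = 20.5°/2 = 10.25°.
Swath width ≈ 2h·tan(θ/2) = 2 × 387 × tan(10.25°) = 140.0 km.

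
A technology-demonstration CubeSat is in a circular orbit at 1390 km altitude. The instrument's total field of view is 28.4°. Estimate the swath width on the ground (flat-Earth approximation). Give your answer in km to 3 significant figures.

Half-angle = 28.4°/2 = 14.2°.
Swath width ≈ 2h·tan(θ/2) = 2 × 1390 × tan(14.2°) = 703.4 km.

703 km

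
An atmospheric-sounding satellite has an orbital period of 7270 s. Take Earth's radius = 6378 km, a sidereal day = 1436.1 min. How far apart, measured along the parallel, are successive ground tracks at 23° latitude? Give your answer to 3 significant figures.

Node shift per orbit = (7270.0/86166) × 360° = 30.37°.
Equatorial spacing = 30.37 × 111.3 km/° = 3381 km.
At 23° latitude, spacing = 3381 × cos(23°) = 3112 km.

3110 km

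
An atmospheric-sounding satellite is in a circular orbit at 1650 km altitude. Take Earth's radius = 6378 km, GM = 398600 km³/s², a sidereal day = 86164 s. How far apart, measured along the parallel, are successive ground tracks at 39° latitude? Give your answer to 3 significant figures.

2590 km

Semi-major axis a = 6378 + 1650 = 8028 km. Period T = 2π√(a³/μ) = 2π√(8028³/398600) = 7158.5 s = 119.31 min.
Node shift per orbit = (7158.5/86164) × 360° = 29.91°.
Equatorial spacing = 29.91 × 111.3 km/° = 3329 km.
At 39° latitude, spacing = 3329 × cos(39°) = 2587 km.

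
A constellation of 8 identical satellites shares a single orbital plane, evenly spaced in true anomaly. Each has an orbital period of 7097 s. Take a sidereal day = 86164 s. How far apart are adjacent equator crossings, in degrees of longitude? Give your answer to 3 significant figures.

3.71°

Single-satellite node shift = (7097.0/86164) × 360° = 29.65°.
With 8 satellites evenly phased, successive equator crossings are 29.65/8 = 3.706° apart.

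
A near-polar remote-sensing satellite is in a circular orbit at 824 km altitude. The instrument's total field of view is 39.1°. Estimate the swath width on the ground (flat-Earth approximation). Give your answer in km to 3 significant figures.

Half-angle = 39.1°/2 = 19.55°.
Swath width ≈ 2h·tan(θ/2) = 2 × 824 × tan(19.55°) = 585.2 km.

585 km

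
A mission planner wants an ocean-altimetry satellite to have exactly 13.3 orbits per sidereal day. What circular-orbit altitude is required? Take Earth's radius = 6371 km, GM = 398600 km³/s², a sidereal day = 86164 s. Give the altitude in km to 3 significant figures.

Required period T = 86164 / 13.3 = 6478.5 s.
From T = 2π√(a³/μ): a = (μ T²/4π²)^(1/3) = (398600 × 6478.5² / 4π²)^(1/3) = 7511 km.
Altitude h = a − R = 7511 − 6371 = 1140 km.

1140 km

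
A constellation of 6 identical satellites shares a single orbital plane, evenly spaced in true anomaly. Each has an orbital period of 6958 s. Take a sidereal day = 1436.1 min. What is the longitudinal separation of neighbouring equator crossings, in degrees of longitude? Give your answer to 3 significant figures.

4.85°

Single-satellite node shift = (6958.0/86166) × 360° = 29.07°.
With 6 satellites evenly phased, successive equator crossings are 29.07/6 = 4.845° apart.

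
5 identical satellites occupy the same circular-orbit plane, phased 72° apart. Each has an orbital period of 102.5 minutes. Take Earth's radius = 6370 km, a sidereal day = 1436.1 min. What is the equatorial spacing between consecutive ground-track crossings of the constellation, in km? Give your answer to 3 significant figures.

T = 102.5 min = 6150.0 s.
Single-satellite node shift = (6150.0/86166) × 360° = 25.69°.
With 5 satellites evenly phased, successive equator crossings are 25.69/5 = 5.139° apart.
That is 5.139 × 111.2 = 571 km at the equator.

571 km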